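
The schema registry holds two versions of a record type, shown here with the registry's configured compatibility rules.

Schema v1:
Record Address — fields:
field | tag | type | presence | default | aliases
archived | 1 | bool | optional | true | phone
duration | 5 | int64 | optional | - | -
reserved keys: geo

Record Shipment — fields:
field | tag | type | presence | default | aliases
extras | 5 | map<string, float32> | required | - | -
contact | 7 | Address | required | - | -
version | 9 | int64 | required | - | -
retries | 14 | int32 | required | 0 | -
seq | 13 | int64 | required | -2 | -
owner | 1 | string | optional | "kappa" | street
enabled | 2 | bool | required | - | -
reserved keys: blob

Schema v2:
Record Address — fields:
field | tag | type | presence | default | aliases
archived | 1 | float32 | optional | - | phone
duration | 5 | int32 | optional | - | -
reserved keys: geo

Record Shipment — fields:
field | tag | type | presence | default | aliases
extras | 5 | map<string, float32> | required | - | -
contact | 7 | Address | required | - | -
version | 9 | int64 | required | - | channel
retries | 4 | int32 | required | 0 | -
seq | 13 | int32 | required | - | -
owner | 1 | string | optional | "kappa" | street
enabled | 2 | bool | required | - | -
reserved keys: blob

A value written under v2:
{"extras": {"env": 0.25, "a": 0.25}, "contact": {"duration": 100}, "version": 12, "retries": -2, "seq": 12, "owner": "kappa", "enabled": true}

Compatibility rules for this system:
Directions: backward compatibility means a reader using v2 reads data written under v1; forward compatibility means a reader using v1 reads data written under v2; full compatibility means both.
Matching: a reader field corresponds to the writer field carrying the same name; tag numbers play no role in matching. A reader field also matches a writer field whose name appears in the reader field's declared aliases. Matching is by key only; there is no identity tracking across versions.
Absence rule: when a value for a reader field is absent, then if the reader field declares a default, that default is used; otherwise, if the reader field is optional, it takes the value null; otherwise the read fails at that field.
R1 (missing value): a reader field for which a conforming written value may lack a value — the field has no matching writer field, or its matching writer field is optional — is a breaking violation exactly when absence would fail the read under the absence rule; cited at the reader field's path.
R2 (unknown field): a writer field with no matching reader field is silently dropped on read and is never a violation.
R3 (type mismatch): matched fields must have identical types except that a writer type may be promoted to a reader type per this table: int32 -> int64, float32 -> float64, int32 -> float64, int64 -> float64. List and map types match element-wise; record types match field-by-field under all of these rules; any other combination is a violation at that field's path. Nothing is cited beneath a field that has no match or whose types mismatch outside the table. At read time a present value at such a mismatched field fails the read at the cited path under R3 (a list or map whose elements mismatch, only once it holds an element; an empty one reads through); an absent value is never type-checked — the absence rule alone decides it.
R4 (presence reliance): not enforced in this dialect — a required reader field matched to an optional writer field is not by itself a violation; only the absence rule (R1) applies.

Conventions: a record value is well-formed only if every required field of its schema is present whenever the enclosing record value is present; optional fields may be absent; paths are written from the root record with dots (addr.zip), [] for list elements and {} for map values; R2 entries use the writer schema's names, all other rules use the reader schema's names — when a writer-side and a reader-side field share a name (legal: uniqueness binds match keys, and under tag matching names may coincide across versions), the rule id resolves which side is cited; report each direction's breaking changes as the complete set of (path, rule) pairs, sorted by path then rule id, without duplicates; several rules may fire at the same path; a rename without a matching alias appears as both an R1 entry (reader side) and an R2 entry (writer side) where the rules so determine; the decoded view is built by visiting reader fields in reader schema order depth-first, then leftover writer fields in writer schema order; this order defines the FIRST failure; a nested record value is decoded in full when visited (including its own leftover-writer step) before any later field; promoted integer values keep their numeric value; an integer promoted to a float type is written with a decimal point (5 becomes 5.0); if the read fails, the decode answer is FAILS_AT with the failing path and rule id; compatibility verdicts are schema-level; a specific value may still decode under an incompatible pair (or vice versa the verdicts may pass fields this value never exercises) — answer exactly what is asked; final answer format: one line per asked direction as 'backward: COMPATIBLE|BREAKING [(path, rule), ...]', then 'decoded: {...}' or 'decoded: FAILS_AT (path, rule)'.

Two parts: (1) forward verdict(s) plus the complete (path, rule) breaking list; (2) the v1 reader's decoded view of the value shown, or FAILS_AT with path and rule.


forward: BREAKING [(contact.archived, R3)]; decoded: {"extras": {"env": 0.25, "a": 0.25}, "contact": {"archived": true, "duration": 100}, "version": 12, "retries": -2, "seq": 12, "owner": "kappa", "enabled": true}

the writer's type comes first in each Shipment pair
forward for Shipment (reader v1, writer v2):
  extras: map<string, float32> -> map<string, float32>, writer required; from extras
  contact: Address -> Address, writer required; from contact
  version: int64 -> int64, writer required; from version
  retries: int32 -> int32, writer required; from retries
  seq: int32 -> int64, writer required; from seq
  owner: string -> string, writer optional; from owner
  enabled: bool -> bool, writer required; from enabled
  contact.archived: float32 -> bool, writer optional; from contact.archived
  contact.duration: int32 -> int64, writer optional; from contact.duration
  violation R3 at contact.archived
  => forward: BREAKING (1)
migrating the Shipment value to v1:
  extras := {"env": 0.25, "a": 0.25}
  contact.archived := true (no value, default fills)
  contact.duration := 100 (int32 -> int64)
  version := 12
  retries := -2
  seq := 12 (int32 -> int64)
  owner := "kappa"
  enabled := true
  => decoded: {"extras": {"env": 0.25, "a": 0.25}, "contact": {"archived": true, "duration": 100}, "version": 12, "retries": -2, "seq": 12, "owner": "kappa", "enabled": true}
the rest of the Shipment diff is inert for this question:
  field duration in record Address: type int64 changed to int32 -> its effect on Shipment is confined to the backward direction, not asked
  field seq in record Shipment: type int64 changed to int32 (its default is dropped) -> its effect on Shipment is confined to the backward direction, not asked
  field retries in record Shipment: tag 14 changed to 4 -> inert for the asked Shipment verdict: nothing fires


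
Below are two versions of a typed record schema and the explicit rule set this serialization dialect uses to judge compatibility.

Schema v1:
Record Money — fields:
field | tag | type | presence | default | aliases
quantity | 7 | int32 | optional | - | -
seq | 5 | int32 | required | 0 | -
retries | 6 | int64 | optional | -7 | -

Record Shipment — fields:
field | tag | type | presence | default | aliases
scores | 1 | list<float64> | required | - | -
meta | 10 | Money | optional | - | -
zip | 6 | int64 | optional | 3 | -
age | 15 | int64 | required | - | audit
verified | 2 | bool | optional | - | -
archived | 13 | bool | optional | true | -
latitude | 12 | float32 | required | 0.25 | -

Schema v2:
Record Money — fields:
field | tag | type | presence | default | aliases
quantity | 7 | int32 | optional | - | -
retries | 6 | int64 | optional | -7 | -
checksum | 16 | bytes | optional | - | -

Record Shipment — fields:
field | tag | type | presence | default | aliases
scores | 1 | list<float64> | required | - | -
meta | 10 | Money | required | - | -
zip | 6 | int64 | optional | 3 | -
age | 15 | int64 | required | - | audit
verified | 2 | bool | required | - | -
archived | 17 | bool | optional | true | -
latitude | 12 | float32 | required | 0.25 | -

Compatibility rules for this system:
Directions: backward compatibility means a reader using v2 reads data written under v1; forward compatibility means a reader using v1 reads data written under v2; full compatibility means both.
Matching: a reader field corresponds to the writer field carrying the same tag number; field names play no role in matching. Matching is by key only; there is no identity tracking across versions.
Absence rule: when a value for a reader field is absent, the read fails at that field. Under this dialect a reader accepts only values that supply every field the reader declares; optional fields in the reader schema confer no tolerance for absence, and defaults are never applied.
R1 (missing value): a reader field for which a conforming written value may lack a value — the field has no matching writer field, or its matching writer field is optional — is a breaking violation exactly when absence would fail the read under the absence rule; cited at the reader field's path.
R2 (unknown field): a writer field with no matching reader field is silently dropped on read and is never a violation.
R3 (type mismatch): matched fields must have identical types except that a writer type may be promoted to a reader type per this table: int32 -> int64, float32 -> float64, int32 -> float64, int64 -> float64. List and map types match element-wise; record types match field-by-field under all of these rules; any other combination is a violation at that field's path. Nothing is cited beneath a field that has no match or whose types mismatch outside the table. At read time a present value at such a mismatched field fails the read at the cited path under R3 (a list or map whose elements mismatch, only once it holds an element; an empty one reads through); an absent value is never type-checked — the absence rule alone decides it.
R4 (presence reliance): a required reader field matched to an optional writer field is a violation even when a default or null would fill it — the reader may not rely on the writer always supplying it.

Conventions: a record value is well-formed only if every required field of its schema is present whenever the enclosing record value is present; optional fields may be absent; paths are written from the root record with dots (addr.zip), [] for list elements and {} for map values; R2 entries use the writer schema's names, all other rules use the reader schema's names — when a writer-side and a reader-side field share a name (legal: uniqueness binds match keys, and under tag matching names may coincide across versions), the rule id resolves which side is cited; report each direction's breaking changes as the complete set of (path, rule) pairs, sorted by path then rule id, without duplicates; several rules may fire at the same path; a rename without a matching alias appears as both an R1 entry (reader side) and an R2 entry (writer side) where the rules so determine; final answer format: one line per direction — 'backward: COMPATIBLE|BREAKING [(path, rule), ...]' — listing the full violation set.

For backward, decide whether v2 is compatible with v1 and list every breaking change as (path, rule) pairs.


backward: BREAKING [(archived, R1), (meta, R1), (meta, R4), (meta.checksum, R1), (meta.quantity, R1), (meta.retries, R1), (verified, R1), (verified, R4), (zip, R1)]

each type pair in Shipment: writer, then reader
backward on Shipment — v2 reading data written by v1:
  scores: list<float64> -> list<float64>, writer required; from scores
  meta: Money -> Money, writer optional; from meta
  zip: int64 -> int64, writer optional; from zip
  age: int64 -> int64, writer required; from age
  verified: bool -> bool, writer optional; from verified
  archived: no writer-side match
  latitude: float32 -> float32, writer required; from latitude
  writer field archived has no reader counterpart
  meta.quantity: int32 -> int32, writer optional; from meta.quantity
  meta.retries: int64 -> int64, writer optional; from meta.retries
  meta.checksum: no writer-side match
  writer field meta.seq has no reader counterpart
  R1 fires at archived
  R1 fires at meta
  R4 fires at meta
  R1 fires at meta.checksum
  R1 fires at meta.quantity
  R1 fires at meta.retries
  R1 fires at verified
  R4 fires at verified
  R1 fires at zip
  => backward verdict for Shipment: BREAKING, 9 violation(s)
diffs on Shipment not affecting the asked answer:
  field archived in record Shipment: tag 13 changed to 17 -> triggers nothing under Shipment's printed rules — same verdict
  removed field seq from record Money -> fires only in the forward direction of Shipment, which is not asked here


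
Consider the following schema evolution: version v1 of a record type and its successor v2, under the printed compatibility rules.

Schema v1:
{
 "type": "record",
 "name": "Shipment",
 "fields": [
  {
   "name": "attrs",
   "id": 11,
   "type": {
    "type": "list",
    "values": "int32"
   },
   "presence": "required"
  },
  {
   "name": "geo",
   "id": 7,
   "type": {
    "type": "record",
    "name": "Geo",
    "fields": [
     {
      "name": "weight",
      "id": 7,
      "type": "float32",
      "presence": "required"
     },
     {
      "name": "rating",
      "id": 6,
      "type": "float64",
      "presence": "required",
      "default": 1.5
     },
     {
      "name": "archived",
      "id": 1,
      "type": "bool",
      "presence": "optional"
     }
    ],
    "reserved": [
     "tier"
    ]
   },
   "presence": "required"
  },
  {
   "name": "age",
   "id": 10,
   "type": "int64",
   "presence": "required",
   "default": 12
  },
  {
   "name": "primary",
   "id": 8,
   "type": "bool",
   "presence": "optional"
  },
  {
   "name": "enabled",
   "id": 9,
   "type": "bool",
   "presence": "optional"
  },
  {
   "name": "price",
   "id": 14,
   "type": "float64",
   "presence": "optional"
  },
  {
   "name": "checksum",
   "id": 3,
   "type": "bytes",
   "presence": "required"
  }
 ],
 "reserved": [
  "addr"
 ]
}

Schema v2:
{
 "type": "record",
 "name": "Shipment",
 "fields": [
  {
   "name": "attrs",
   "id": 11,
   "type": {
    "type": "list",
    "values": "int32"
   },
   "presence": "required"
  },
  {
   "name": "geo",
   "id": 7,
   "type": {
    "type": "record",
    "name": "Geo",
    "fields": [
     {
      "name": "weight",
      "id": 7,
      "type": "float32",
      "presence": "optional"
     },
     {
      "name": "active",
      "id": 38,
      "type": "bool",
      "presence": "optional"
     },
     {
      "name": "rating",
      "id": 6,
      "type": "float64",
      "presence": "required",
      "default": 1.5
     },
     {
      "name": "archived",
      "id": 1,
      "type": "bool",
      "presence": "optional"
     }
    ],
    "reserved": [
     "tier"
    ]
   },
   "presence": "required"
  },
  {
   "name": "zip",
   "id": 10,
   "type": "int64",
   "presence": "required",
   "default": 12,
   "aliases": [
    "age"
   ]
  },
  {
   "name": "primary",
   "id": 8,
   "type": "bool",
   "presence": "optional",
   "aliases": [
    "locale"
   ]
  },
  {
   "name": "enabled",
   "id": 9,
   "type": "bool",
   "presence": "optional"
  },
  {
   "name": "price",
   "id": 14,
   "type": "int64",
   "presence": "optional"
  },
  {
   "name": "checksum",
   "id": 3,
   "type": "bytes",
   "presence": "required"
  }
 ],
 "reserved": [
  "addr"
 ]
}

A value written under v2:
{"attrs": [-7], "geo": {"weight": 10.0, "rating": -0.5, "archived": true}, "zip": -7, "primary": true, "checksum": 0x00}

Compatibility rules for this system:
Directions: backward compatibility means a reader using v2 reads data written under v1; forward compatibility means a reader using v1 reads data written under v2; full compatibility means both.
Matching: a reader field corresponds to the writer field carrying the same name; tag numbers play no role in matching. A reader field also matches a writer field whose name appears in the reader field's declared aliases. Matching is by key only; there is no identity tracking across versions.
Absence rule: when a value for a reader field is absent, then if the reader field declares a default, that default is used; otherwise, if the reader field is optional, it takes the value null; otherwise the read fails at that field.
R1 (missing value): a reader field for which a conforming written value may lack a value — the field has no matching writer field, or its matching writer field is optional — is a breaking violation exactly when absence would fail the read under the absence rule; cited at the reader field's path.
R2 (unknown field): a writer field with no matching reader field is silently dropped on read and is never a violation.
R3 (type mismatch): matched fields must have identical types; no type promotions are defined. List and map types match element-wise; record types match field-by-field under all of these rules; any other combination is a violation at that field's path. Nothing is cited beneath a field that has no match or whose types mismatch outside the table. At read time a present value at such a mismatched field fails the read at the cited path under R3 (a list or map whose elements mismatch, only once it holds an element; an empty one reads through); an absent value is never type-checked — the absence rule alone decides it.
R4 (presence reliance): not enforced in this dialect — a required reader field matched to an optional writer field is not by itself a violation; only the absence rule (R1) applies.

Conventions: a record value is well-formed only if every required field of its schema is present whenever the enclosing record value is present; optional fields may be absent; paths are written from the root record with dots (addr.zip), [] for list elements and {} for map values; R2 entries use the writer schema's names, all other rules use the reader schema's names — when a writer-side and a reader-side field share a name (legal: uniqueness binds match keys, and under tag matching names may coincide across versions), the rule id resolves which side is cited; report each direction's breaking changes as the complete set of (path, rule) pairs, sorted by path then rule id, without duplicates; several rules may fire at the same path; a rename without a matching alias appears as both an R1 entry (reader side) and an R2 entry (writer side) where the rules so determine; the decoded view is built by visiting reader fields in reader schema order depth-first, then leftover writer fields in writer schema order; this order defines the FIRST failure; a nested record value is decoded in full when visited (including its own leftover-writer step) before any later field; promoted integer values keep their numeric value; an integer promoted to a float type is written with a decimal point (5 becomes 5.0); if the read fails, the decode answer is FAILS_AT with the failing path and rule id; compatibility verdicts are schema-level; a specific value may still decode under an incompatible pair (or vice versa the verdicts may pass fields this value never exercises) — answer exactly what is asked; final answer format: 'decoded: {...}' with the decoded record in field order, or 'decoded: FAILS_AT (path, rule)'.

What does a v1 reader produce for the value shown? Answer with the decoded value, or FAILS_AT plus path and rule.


decoded: {"attrs": [-7], "geo": {"weight": 10.0, "rating": -0.5, "archived": true}, "age": 12, "primary": true, "enabled": null, "price": null, "checksum": 0x00}

in Shipment below, arrows point writer -> reader
decode (reader v1):
  attrs := [-7]
  geo.weight := 10.0
  geo.rating := -0.5
  geo.archived := true
  age := 12 (no value, default fills)
  primary := true
  enabled := null (not supplied -> null)
  price := null (not supplied -> null)
  checksum := 0x00
  writer zip: unmatched, discarded
  => decoded: {"attrs": [-7], "geo": {"weight": 10.0, "rating": -0.5, "archived": true}, "age": 12, "primary": true, "enabled": null, "price": null, "checksum": 0x00}
ruling out the remaining Shipment differences:
  field weight in record Geo: required changed to optional -> a verdict-level change on Shipment — the shown value reads the same
  field price in record Shipment: type float64 changed to int64 -> a verdict-level change on Shipment — the shown value reads the same
  added field active to record Geo: optional bool, tag 38 (in v2 it sits immediately before rating) -> inert under this dialect — no rule fires on Shipment and the result does not move


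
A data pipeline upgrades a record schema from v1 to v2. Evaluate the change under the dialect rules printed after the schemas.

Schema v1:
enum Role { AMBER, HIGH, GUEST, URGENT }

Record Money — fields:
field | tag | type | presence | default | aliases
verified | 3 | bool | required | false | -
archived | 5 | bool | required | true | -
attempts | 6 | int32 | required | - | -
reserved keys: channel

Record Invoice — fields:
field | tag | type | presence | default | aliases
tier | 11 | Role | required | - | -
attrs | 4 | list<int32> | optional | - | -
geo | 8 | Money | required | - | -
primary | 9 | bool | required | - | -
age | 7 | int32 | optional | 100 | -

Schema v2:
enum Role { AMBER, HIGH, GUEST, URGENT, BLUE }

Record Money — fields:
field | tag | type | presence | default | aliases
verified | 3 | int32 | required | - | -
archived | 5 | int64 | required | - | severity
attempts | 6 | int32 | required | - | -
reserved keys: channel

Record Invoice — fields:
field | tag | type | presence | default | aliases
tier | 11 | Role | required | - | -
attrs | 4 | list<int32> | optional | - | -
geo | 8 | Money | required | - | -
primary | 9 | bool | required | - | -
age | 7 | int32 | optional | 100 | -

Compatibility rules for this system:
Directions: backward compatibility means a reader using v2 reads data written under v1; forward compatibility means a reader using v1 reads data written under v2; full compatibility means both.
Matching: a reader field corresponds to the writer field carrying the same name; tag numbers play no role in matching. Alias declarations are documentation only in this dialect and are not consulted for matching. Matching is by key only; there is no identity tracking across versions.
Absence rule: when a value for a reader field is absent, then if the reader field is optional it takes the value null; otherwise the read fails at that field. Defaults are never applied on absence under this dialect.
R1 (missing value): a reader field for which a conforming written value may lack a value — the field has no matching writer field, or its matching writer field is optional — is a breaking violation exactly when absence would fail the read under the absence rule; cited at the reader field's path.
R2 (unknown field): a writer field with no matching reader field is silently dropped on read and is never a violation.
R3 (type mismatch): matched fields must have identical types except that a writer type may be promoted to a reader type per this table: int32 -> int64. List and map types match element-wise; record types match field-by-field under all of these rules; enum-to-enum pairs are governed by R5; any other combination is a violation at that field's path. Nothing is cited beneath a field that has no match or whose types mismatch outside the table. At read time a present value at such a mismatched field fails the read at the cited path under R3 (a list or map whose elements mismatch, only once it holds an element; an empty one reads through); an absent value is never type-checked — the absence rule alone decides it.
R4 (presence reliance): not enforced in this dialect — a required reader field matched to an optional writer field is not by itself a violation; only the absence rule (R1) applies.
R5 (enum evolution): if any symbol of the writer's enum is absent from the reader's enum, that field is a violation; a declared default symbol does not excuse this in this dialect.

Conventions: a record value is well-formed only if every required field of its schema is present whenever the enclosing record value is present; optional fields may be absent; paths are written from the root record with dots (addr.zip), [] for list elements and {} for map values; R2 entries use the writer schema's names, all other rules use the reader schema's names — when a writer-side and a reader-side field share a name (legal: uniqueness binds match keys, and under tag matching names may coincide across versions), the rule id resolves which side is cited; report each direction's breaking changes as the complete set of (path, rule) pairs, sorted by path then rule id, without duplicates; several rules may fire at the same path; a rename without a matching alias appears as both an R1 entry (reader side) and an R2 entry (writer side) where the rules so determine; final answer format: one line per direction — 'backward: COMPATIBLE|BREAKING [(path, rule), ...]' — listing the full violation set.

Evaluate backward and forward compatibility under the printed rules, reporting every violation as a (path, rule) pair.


backward: BREAKING [(geo.archived, R3), (geo.verified, R3)]; forward: BREAKING [(geo.archived, R3), (geo.verified, R3), (tier, R5)]

the writer's type comes first in each Invoice pair
backward on Invoice — v2 reading data written by v1:
  writer required, Role -> Role: reader tier maps from writer tier
  writer optional, list<int32> -> list<int32>: reader attrs maps from writer attrs
  writer required, Money -> Money: reader geo maps from writer geo
  writer required, bool -> bool: reader primary maps from writer primary
  writer optional, int32 -> int32: reader age maps from writer age
  writer required, bool -> int32: reader geo.verified maps from writer geo.verified
  writer required, bool -> int64: reader geo.archived maps from writer geo.archived
  writer required, int32 -> int32: reader geo.attempts maps from writer geo.attempts
  rule R3 violated at geo.archived
  rule R3 violated at geo.verified
  backward on Invoice therefore BREAKING (2)
forward on Invoice — v1 reading data written by v2:
  writer required, Role -> Role: reader tier maps from writer tier
  writer optional, list<int32> -> list<int32>: reader attrs maps from writer attrs
  writer required, Money -> Money: reader geo maps from writer geo
  writer required, bool -> bool: reader primary maps from writer primary
  writer optional, int32 -> int32: reader age maps from writer age
  writer required, int32 -> bool: reader geo.verified maps from writer geo.verified
  writer required, int64 -> bool: reader geo.archived maps from writer geo.archived
  writer required, int32 -> int32: reader geo.attempts maps from writer geo.attempts
  rule R3 violated at geo.archived
  rule R3 violated at geo.verified
  rule R5 violated at tier
  forward on Invoice therefore BREAKING (3)


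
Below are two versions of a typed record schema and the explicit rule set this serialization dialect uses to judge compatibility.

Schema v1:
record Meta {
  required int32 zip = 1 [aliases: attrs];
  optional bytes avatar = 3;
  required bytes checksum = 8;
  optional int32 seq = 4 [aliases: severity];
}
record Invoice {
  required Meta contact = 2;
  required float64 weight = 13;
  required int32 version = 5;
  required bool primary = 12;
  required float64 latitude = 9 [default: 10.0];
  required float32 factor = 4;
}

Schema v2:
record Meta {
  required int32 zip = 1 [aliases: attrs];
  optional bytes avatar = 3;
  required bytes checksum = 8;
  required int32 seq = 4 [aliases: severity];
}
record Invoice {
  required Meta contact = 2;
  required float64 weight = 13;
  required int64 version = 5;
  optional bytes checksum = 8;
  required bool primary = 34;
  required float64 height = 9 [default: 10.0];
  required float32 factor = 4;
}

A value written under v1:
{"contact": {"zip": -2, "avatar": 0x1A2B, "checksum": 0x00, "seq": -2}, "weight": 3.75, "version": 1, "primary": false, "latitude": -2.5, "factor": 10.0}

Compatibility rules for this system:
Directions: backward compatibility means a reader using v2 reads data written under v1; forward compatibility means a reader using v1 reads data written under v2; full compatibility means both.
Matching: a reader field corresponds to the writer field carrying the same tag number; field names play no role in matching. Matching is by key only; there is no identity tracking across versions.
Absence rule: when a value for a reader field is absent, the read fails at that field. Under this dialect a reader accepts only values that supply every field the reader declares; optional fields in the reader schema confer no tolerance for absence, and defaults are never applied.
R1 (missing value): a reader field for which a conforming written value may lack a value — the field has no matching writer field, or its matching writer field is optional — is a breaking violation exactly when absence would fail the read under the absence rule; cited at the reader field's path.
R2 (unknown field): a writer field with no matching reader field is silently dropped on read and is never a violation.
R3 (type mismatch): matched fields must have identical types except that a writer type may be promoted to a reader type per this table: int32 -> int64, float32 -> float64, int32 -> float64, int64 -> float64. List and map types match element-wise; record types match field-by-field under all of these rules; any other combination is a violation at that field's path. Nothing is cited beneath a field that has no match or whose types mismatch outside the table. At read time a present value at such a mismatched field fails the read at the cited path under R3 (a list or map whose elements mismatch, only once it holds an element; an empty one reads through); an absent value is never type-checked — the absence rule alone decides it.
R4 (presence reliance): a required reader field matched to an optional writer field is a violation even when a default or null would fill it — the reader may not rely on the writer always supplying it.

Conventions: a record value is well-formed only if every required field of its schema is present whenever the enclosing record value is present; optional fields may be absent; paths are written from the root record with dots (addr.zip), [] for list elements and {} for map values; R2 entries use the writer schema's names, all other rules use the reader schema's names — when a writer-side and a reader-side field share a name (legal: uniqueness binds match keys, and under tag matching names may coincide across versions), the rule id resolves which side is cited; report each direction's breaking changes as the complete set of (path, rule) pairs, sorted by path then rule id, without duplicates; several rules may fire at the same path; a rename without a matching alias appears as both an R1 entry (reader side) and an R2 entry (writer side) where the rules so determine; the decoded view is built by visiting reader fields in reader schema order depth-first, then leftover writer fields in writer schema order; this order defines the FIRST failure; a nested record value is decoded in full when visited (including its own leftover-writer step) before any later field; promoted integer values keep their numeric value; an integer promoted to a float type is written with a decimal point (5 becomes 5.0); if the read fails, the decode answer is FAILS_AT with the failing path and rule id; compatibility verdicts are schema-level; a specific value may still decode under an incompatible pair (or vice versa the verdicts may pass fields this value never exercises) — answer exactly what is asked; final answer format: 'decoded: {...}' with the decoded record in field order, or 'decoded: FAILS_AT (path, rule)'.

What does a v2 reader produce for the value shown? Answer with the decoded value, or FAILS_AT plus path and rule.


decoded: FAILS_AT (checksum, R1)

the writer's type comes first in each Invoice pair
migrating the Invoice value to v2:
  contact.zip := -2
  contact.avatar := 0x1A2B
  contact.checksum := 0x00
  contact.seq := -2
  weight := 3.75
  version := 1 (int32 -> int64)
  read fails at checksum under R1 (no fill)
  => FAILS_AT (checksum, R1)
diffs on Invoice not affecting the asked answer:
  field primary in record Invoice: tag 12 changed to 34 -> schema-level compatibility only; this Invoice value's decode is unchanged
  field seq in record Meta: optional changed to required -> schema-level compatibility only; this Invoice value's decode is unchanged
  renamed field latitude to height in record Invoice -> no rule fires on it and the decoded Invoice view is identical with or without it
  field version in record Invoice: type int32 changed to int64 -> schema-level compatibility only; this Invoice value's decode is unchanged


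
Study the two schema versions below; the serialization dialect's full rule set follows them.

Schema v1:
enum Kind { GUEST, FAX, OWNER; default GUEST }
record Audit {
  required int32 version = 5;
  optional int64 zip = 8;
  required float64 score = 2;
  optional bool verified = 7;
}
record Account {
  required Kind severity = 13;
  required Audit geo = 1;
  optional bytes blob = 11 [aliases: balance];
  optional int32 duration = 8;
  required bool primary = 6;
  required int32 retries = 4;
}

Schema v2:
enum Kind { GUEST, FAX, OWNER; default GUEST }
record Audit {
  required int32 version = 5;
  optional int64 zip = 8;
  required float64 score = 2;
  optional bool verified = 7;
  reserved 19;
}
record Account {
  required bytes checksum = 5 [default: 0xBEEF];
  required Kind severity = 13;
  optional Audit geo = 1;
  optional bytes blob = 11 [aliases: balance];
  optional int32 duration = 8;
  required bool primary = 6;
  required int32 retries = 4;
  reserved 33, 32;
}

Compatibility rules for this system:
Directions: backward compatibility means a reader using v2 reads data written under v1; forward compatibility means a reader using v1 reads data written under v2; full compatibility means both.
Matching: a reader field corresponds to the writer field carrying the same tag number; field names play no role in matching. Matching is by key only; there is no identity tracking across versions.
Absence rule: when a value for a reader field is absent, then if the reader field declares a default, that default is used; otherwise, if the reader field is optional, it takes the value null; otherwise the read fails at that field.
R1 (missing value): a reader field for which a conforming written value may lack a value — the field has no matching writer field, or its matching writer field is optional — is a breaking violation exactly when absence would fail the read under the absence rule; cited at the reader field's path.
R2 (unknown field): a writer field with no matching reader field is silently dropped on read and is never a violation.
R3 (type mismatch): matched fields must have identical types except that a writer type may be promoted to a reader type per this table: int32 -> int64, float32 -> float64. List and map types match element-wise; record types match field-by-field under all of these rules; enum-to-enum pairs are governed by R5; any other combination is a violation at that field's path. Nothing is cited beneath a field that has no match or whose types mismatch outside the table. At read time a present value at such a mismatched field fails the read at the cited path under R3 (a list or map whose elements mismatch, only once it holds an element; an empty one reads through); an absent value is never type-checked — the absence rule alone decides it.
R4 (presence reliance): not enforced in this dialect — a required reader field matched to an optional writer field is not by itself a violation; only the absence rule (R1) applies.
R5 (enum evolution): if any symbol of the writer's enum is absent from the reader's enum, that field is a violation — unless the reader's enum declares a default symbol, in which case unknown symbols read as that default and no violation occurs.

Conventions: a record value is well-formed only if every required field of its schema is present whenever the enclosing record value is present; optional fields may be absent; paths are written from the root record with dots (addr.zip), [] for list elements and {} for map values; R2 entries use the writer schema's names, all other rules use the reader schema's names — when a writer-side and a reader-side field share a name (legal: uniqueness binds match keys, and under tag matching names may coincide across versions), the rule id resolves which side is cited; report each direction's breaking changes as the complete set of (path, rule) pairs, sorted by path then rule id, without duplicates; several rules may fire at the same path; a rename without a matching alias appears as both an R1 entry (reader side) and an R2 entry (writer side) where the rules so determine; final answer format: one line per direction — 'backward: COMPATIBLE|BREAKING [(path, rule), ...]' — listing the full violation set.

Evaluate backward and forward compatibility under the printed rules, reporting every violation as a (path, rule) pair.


arrows below run writer -> reader for Account
checking backward for Account: reader v2 against writer v1:
  checksum: no writer-side match
  severity: paired with writer severity (Kind -> Kind; writer required)
  geo: paired with writer geo (Audit -> Audit; writer required)
  blob: paired with writer blob (bytes -> bytes; writer optional)
  duration: paired with writer duration (int32 -> int32; writer optional)
  primary: paired with writer primary (bool -> bool; writer required)
  retries: paired with writer retries (int32 -> int32; writer required)
  geo.version: paired with writer geo.version (int32 -> int32; writer required)
  geo.zip: paired with writer geo.zip (int64 -> int64; writer optional)
  geo.score: paired with writer geo.score (float64 -> float64; writer required)
  geo.verified: paired with writer geo.verified (bool -> bool; writer optional)
  => backward: COMPATIBLE
checking forward for Account: reader v1 against writer v2:
  severity: paired with writer severity (Kind -> Kind; writer required)
  geo: paired with writer geo (Audit -> Audit; writer optional)
  blob: paired with writer blob (bytes -> bytes; writer optional)
  duration: paired with writer duration (int32 -> int32; writer optional)
  primary: paired with writer primary (bool -> bool; writer required)
  retries: paired with writer retries (int32 -> int32; writer required)
  checksum (writer side), unknown to reader
  geo.version: paired with writer geo.version (int32 -> int32; writer required)
  geo.zip: paired with writer geo.zip (int64 -> int64; writer optional)
  geo.score: paired with writer geo.score (float64 -> float64; writer required)
  geo.verified: paired with writer geo.verified (bool -> bool; writer optional)
  rule R1 violated at geo
  => forward: BREAKING (1)

backward: COMPATIBLE []; forward: BREAKING [(geo, R1)]


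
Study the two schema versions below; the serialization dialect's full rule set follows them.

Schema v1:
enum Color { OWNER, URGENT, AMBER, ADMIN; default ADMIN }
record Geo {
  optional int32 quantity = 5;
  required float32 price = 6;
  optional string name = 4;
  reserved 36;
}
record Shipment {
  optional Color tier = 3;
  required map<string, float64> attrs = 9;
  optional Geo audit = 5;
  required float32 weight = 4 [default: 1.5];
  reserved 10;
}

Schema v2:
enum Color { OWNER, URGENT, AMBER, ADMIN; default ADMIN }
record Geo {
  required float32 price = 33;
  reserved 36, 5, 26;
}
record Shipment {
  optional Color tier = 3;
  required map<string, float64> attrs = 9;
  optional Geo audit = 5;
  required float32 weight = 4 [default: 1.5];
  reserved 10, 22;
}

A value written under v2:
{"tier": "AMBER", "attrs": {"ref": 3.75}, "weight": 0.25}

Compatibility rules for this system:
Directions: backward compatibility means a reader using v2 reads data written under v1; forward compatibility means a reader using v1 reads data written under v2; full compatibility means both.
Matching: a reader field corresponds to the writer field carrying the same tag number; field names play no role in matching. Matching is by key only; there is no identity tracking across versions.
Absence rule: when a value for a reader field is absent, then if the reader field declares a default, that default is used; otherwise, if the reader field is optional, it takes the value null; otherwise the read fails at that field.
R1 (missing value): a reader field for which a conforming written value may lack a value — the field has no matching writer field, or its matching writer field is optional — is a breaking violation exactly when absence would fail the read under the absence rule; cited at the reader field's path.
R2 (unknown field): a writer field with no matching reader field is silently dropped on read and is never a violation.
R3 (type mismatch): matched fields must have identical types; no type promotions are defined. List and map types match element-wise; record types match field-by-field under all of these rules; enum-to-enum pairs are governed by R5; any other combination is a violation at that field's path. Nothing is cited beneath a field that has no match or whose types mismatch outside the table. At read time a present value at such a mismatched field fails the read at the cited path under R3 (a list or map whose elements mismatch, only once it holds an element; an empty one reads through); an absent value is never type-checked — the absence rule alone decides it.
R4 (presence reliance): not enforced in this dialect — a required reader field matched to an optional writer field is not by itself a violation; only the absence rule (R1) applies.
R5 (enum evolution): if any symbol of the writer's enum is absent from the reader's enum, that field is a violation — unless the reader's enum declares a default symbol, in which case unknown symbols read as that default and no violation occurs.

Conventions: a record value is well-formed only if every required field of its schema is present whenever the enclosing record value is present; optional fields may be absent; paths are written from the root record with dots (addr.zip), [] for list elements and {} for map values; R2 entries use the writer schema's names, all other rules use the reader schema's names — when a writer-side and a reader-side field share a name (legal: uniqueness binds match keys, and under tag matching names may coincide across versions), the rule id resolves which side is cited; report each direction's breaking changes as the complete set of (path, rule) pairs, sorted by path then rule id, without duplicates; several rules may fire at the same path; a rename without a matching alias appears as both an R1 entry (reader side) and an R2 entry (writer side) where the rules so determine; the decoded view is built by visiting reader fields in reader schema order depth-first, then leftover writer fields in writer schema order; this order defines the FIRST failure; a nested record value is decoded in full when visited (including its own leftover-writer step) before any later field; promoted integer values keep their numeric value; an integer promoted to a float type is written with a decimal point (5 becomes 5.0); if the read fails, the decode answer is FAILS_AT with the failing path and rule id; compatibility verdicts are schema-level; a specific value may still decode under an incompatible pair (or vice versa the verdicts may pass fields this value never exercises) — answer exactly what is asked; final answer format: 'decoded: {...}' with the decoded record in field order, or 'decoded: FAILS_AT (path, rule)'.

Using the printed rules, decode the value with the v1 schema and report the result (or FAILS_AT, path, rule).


decoded: {"tier": "AMBER", "attrs": {"ref": 3.75}, "audit": null, "weight": 0.25}

arrows below run writer -> reader for Shipment
decoding the Shipment value with the v1 reader:
  tier := "AMBER"
  attrs := {"ref": 3.75}
  audit := null (not supplied -> null)
  weight := 0.25
  => decoded: {"tier": "AMBER", "attrs": {"ref": 3.75}, "audit": null, "weight": 0.25}
the rest of the Shipment diff is inert for this question:
  removed field name from record Geo -> inert under this dialect — no rule fires on Shipment and the result does not move
  field price in record Geo: tag 6 changed to 33 -> shifts the Shipment verdicts, not this decode
  removed field quantity from record Geo (its key 5 joins the reserved list) -> inert under this dialect — no rule fires on Shipment and the result does not move
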